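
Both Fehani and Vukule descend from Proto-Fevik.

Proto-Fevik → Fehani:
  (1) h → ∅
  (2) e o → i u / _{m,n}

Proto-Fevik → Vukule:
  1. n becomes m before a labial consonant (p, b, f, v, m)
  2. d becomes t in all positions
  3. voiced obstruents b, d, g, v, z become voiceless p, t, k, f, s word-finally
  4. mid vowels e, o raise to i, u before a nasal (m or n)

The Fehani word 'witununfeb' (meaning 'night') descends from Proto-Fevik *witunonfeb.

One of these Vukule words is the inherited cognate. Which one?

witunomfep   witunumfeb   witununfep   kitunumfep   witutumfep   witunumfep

witunumfep

Vukule: *witunonfeb
  witunonfeb → witunomfeb   [nasal place assimilation]
  witunomfeb (rule 2 does not apply)
  witunomfeb → witunomfep   [final devoicing]
  witunomfep → witunumfep   [pre-nasal raising]
  giving Vukule witunumfep.
Among the options, 'witunumfep' alone shows every Vukule change applied in order.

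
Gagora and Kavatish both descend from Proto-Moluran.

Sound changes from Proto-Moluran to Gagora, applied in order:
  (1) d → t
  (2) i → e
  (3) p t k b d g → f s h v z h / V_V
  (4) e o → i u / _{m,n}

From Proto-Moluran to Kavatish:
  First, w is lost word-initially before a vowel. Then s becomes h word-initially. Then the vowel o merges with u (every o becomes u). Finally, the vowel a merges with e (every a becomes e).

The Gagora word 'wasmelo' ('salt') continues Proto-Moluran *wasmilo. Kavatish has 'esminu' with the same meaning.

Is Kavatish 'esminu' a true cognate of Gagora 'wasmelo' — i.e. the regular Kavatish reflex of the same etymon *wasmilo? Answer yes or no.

Derive the expected Kavatish reflex of *wasmilo:
Kavatish: *wasmilo
  wasmilo → asmilo   [glide loss]
  asmilo (rule 2 does not apply)
  asmilo → asmilu   [vowel merger]
  asmilu → esmilu   [vowel merger]
  giving Kavatish esmilu.
The regular Kavatish reflex would be 'esmilu', but the attested form is 'esminu'. The correspondence is irregular, so they are not cognates (the Kavatish form has a different source).

no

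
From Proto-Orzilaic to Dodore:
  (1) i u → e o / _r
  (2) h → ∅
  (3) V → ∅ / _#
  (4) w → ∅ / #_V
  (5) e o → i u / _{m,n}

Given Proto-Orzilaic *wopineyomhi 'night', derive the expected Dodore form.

opineyum

Dodore: start from *wopineyomhi.
  rule 1: no change — wopineyomhi
  rule 2 (h-loss): wopineyomhi → wopineyomi
  rule 3 (apocope): wopineyomi → wopineyom
  rule 4 (glide loss): wopineyom → opineyom
  rule 5 (pre-nasal raising): opineyom → opineyum
  ⇒ Dodore opineyum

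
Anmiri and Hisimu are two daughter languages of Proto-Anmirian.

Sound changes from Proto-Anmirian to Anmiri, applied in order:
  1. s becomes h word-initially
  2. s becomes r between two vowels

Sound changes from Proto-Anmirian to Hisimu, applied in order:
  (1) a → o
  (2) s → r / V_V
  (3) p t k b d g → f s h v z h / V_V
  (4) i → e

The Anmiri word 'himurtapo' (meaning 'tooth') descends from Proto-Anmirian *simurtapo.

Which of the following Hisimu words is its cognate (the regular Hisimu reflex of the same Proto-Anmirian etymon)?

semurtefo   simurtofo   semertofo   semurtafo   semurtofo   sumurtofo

semurtofo

Hisimu: *simurtapo > simurtopo > simurtofo > semurtofo  (by vowel merger, intervocalic lenition, vowel merger)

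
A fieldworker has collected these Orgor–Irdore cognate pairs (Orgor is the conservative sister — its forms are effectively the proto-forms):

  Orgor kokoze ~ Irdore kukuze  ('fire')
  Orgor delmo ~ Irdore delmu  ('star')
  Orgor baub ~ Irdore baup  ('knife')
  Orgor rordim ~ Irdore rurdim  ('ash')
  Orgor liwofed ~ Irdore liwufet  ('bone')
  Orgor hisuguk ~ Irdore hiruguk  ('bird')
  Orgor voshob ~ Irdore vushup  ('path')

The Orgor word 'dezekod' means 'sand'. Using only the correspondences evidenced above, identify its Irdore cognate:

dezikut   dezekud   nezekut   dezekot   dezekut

kokoze ~ kukuze, voshob ~ vushup — Orgor o corresponds to Irdore u after a consonant, before a consonant other than r, m, n, p, b, f, v.
liwofed ~ liwufet — Orgor d corresponds to Irdore t word-finally.
Applying these to Orgor 'dezekod':
  dezekod → dezekud   (o→u after a consonant, before a consonant other than r, m, n, p, b, f, v)
  dezekud → dezekut   (d→t word-finally)
So the Irdore cognate is 'dezekut'.

dezekut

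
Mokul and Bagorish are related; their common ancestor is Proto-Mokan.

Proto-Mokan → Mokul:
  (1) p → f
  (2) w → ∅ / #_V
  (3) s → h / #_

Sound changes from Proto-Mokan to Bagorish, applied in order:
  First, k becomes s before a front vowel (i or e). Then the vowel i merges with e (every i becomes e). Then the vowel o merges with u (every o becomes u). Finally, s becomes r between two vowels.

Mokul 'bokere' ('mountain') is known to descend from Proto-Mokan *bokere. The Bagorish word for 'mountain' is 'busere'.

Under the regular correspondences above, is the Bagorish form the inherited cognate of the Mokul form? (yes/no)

no

Derive the expected Bagorish reflex of *bokere:
Bagorish: start from *bokere.
  rule 1 (palatalisation): bokere → bosere
  rule 2: no change — bosere
  rule 3 (vowel merger): bosere → busere
  rule 4 (rhotacism): busere → burere
  ⇒ Bagorish burere
The regular Bagorish reflex would be 'burere', but the attested form is 'busere'. The correspondence is irregular, so they are not cognates (the Bagorish form has a different source).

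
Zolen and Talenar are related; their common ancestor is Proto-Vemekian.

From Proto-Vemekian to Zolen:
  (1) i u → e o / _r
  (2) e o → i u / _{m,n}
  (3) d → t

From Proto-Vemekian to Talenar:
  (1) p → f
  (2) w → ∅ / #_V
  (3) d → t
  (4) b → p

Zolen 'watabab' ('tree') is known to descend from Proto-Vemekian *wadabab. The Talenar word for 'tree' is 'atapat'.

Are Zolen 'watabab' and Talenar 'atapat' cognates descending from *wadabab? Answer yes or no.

Derive the expected Talenar reflex of *wadabab:
Talenar: *wadabab
  wadabab (rule 1 does not apply)
  wadabab → adabab   [glide loss]
  adabab → atabab   [unconditioned shift]
  atabab → atapap   [unconditioned shift]
  giving Talenar atapap.
The regular Talenar reflex would be 'atapap', but the attested form is 'atapat'. The correspondence is irregular, so they are not cognates (the Talenar form has a different source).

no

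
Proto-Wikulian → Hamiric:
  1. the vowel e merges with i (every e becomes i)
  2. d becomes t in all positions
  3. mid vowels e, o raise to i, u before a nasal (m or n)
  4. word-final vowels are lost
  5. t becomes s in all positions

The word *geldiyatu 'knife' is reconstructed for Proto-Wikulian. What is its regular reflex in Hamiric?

Hamiric: *geldiyatu
  geldiyatu → gildiyatu   [vowel merger]
  gildiyatu → giltiyatu   [unconditioned shift]
  giltiyatu (rule 3 does not apply)
  giltiyatu → giltiyat   [apocope]
  giltiyat → gilsiyas   [unconditioned shift]
  giving Hamiric gilsiyas.

gilsiyas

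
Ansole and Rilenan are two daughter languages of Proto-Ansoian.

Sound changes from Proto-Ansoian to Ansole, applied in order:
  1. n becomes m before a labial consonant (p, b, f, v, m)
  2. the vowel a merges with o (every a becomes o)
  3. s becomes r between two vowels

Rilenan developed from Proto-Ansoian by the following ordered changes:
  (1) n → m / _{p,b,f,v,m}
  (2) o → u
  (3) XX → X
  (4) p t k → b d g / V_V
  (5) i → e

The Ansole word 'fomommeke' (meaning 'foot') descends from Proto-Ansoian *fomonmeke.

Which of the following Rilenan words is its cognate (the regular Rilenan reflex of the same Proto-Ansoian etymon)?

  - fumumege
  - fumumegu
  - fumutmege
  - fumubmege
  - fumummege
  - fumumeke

fumumege

Rilenan: start from *fomonmeke.
  rule 1 (nasal place assimilation): fomonmeke → fomommeke
  rule 2 (vowel merger): fomommeke → fumummeke
  rule 3 (degemination): fumummeke → fumumeke
  rule 4 (intervocalic voicing): fumumeke → fumumege
  rule 5: no change — fumumege
  ⇒ Rilenan fumumege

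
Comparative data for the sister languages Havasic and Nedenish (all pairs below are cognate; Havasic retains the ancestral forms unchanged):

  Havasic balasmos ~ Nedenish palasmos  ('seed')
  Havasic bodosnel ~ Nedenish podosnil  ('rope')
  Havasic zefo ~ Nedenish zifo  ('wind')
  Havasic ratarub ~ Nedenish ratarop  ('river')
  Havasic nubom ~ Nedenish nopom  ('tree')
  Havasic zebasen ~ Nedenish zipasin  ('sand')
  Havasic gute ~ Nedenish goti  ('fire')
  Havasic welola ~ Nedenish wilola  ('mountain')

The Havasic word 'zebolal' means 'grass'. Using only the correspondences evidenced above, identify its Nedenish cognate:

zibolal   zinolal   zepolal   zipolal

zipolal

zebasen ~ zipasin — Havasic e corresponds to Nedenish i after a consonant, before a labial obstruent.
nubom ~ nopom — Havasic b corresponds to Nedenish p between vowels (before a back vowel).
Applying these to Havasic 'zebolal':
  zebolal → zibolal   (e→i after a consonant, before a labial obstruent)
  zibolal → zipolal   (b→p between vowels (before a back vowel))
So the Nedenish cognate is 'zipolal'.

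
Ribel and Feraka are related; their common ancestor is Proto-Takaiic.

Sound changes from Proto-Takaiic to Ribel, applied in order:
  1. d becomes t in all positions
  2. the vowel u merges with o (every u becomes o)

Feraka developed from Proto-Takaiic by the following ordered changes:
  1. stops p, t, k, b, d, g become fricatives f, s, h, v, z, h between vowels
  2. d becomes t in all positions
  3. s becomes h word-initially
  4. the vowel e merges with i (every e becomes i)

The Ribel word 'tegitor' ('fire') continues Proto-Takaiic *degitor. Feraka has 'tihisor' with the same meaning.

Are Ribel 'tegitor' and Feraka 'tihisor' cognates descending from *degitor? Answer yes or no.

Derive the expected Feraka reflex of *degitor:
Feraka: *degitor > dehisor > tehisor > tihisor  (by intervocalic lenition, unconditioned shift, vowel merger)
Feraka 'tihisor' matches the regular reflex exactly, so the pair is cognate.

yes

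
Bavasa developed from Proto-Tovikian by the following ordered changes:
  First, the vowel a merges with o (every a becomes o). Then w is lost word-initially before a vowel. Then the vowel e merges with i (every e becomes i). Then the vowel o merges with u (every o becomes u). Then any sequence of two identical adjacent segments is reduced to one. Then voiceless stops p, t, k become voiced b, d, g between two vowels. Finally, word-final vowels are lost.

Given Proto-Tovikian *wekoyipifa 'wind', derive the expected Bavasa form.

Bavasa: start from *wekoyipifa.
  rule 1 (vowel merger): wekoyipifa → wekoyipifo
  rule 2 (glide loss): wekoyipifo → ekoyipifo
  rule 3 (vowel merger): ekoyipifo → ikoyipifo
  rule 4 (vowel merger): ikoyipifo → ikuyipifu
  rule 5: no change — ikuyipifu
  rule 6 (intervocalic voicing): ikuyipifu → iguyibifu
  rule 7 (apocope): iguyibifu → iguyibif
  ⇒ Bavasa iguyibif

iguyibif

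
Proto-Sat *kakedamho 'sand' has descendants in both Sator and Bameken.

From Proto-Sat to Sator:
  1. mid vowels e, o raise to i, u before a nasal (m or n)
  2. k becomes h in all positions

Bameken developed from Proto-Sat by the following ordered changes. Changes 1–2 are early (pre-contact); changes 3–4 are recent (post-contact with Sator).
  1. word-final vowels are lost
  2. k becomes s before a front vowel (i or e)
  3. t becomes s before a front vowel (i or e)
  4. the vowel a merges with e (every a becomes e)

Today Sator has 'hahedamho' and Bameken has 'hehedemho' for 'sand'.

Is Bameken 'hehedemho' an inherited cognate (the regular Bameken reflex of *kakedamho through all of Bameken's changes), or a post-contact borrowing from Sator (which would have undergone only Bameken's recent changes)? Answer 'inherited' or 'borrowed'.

borrowed

If inherited, *kakedamho would pass through all of Bameken's changes:
Bameken: start from *kakedamho.
  rule 1 (apocope): kakedamho → kakedamh
  rule 2 (palatalisation): kakedamh → kasedamh
  rule 3: no change — kasedamh
  rule 4 (vowel merger): kasedamh → kesedemh
  ⇒ Bameken kesedemh
If borrowed from Sator 'hahedamho' after the early changes, it would undergo only the recent ones:
  rule 3 (palatalisation): no change (hahedamho)
  rule 4 (vowel merger): hahedamho → hehedemho
  ⇒ as a loan: hehedemho
Bameken 'hehedemho' matches the loan outcome 'hehedemho', not the inherited 'kesedemh' — it skipped the early Bameken changes, so it was borrowed from Sator.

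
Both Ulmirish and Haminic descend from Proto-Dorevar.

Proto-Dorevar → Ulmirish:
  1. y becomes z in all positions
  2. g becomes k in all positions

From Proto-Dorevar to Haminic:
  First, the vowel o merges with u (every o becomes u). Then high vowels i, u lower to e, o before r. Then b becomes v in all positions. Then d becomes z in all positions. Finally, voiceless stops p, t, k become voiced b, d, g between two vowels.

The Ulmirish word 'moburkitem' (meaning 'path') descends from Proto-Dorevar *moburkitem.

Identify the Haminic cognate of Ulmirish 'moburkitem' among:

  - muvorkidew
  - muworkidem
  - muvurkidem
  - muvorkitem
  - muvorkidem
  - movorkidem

Haminic: *moburkitem
  moburkitem → muburkitem   [vowel merger]
  muburkitem → muborkitem   [pre-rhotic lowering]
  muborkitem → muvorkitem   [unconditioned shift]
  muvorkitem (rule 4 does not apply)
  muvorkitem → muvorkidem   [intervocalic voicing]
  giving Haminic muvorkidem.
Among the options, 'muvorkidem' alone shows every Haminic change applied in order.

muvorkidem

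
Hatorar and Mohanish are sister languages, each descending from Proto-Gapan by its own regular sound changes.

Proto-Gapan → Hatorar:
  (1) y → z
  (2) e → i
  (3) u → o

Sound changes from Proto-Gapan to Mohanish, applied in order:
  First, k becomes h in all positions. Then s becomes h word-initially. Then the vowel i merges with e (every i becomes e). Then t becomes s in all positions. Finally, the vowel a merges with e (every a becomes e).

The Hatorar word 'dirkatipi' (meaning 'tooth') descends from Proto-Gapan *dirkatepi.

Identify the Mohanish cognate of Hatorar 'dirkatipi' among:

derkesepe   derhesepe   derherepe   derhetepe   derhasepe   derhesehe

derhesepe

Mohanish: *dirkatepi
  dirkatepi → dirhatepi   [unconditioned shift]
  dirhatepi (rule 2 does not apply)
  dirhatepi → derhatepe   [vowel merger]
  derhatepe → derhasepe   [unconditioned shift]
  derhasepe → derhesepe   [vowel merger]
  giving Mohanish derhesepe.
The other candidates each miss or misapply at least one Mohanish change.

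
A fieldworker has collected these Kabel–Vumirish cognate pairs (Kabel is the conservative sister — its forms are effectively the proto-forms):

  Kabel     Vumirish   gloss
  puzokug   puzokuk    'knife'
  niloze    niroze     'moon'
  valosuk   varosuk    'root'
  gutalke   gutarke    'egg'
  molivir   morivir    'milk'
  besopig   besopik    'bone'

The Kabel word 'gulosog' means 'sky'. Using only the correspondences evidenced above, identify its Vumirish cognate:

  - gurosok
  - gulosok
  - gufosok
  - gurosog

niloze ~ niroze, valosuk ~ varosuk — Kabel l corresponds to Vumirish r between vowels (before a back vowel).
puzokug ~ puzokuk, besopig ~ besopik — Kabel g corresponds to Vumirish k word-finally.
Applying these to Kabel 'gulosog':
  gulosog → gurosog   (l→r between vowels (before a back vowel))
  gurosog → gurosok   (g→k word-finally)
So the Vumirish cognate is 'gurosok'.

gurosok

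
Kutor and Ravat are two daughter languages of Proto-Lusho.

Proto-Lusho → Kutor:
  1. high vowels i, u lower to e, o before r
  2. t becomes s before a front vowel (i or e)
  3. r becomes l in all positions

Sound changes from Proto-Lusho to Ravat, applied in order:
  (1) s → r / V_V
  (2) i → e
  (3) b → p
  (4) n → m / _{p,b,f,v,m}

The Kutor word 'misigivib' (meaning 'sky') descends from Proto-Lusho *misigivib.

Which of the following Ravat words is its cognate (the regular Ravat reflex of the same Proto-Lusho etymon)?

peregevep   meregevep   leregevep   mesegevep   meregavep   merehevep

meregevep

Ravat: *misigivib
  misigivib → mirigivib   [rhotacism]
  mirigivib → meregeveb   [vowel merger]
  meregeveb → meregevep   [unconditioned shift]
  meregevep (rule 4 does not apply)
  giving Ravat meregevep.
Among the options, 'meregevep' alone shows every Ravat change applied in order.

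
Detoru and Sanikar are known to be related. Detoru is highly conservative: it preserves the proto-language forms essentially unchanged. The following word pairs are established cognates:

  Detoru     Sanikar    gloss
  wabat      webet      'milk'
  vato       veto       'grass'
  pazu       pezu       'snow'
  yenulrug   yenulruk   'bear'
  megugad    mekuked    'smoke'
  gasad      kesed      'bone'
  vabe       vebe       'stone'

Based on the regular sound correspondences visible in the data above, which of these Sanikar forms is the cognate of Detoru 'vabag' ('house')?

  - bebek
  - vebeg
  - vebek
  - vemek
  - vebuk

wabat ~ webet, vabe ~ vebe — Detoru a corresponds to Sanikar e after a consonant, before a labial obstruent.
wabat ~ webet, vato ~ veto — Detoru a corresponds to Sanikar e after a consonant, before a consonant other than r, m, n, p, b, f, v.
yenulrug ~ yenulruk — Detoru g corresponds to Sanikar k word-finally.
Applying these to Detoru 'vabag':
  vabag → vebag   (a→e after a consonant, before a labial obstruent)
  vebag → vebeg   (a→e after a consonant, before a consonant other than r, m, n, p, b, f, v)
  vebeg → vebek   (g→k word-finally)
So the Sanikar cognate is 'vebek'.

vebek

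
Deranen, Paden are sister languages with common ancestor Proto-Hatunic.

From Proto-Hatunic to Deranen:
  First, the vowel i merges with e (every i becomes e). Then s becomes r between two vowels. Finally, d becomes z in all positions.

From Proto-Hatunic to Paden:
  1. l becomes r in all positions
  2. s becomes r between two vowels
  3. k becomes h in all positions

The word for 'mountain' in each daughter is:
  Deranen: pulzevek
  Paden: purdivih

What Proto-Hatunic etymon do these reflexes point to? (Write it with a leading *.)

Position 5: Deranen has e, Paden has i. Paden preserves i here (none of its changes turn any other segment into i), so the proto-segment is *i.
Position 4: Deranen has z, Paden has d. Paden preserves d here (none of its changes turn any other segment into d), so the proto-segment is *d.
Position 7: Deranen has e, Paden has i. Paden preserves i here (none of its changes turn any other segment into i), so the proto-segment is *i.
Verify the candidate proto-form against each daughter:
Deranen: start from *puldivik.
  rule 1 (vowel merger): puldivik → puldevek
  rule 2: no change — puldevek
  rule 3 (unconditioned shift): puldevek → pulzevek
  ⇒ Deranen pulzevek
Paden: *puldivik
  puldivik → purdivik   [unconditioned shift]
  purdivik (rule 2 does not apply)
  purdivik → purdivih   [unconditioned shift]
  giving Paden purdivih.
Only *puldivik yields all of Deranen pulzevek, Paden purdivih.

*puldivik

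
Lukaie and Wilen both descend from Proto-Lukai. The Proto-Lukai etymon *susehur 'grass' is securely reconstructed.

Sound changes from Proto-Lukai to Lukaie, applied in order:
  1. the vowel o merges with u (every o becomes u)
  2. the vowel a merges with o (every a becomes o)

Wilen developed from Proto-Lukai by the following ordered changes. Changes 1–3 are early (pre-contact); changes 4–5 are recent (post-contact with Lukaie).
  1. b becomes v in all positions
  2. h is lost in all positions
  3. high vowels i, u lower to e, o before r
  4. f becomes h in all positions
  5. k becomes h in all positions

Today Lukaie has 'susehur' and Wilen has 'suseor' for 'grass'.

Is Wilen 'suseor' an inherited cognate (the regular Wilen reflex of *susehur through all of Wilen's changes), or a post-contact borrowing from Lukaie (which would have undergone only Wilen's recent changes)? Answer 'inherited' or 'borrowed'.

inherited

If inherited, *susehur would pass through all of Wilen's changes:
Wilen: start from *susehur.
  rule 1: no change — susehur
  rule 2 (h-loss): susehur → suseur
  rule 3 (pre-rhotic lowering): suseur → suseor
  rule 4: no change — suseor
  rule 5: no change — suseor
  ⇒ Wilen suseor
If borrowed from Lukaie 'susehur' after the early changes, it would undergo only the recent ones:
  rule 4 (unconditioned shift): no change (susehur)
  rule 5 (unconditioned shift): no change (susehur)
  ⇒ as a loan: susehur
Wilen 'suseor' matches the inherited outcome exactly, so it is an inherited cognate, not a loan.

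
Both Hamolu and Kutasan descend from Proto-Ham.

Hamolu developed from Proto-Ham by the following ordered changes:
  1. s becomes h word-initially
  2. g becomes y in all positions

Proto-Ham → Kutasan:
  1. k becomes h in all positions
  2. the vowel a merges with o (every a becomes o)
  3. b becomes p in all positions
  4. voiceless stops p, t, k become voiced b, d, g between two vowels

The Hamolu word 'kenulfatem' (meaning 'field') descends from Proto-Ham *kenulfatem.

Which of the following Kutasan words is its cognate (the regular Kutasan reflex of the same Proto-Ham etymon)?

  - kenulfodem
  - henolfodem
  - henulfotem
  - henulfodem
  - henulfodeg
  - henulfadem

Kutasan: *kenulfatem
  kenulfatem → henulfatem   [unconditioned shift]
  henulfatem → henulfotem   [vowel merger]
  henulfotem (rule 3 does not apply)
  henulfotem → henulfodem   [intervocalic voicing]
  giving Kutasan henulfodem.
The other candidates each miss or misapply at least one Kutasan change.

henulfodem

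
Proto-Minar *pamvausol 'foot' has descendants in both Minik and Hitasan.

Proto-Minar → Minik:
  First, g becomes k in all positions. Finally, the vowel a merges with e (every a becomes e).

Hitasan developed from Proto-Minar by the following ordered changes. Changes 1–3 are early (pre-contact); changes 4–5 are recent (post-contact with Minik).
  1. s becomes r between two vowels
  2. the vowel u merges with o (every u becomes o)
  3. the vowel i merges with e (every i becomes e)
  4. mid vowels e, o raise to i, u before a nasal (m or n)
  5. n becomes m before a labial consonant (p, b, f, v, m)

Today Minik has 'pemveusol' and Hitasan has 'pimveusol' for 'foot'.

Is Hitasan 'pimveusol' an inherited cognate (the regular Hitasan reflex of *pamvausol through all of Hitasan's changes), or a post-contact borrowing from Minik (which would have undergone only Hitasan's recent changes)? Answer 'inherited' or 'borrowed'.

borrowed

If inherited, *pamvausol would pass through all of Hitasan's changes:
Hitasan: *pamvausol
  pamvausol → pamvaurol   [rhotacism]
  pamvaurol → pamvaorol   [vowel merger]
  pamvaorol (rule 3 does not apply)
  pamvaorol (rule 4 does not apply)
  pamvaorol (rule 5 does not apply)
  giving Hitasan pamvaorol.
If borrowed from Minik 'pemveusol' after the early changes, it would undergo only the recent ones:
  rule 4 (pre-nasal raising): pemveusol → pimveusol
  rule 5 (nasal place assimilation): no change (pimveusol)
  ⇒ as a loan: pimveusol
Hitasan 'pimveusol' matches the loan outcome 'pimveusol', not the inherited 'pamvaorol' — it skipped the early Hitasan changes, so it was borrowed from Minik.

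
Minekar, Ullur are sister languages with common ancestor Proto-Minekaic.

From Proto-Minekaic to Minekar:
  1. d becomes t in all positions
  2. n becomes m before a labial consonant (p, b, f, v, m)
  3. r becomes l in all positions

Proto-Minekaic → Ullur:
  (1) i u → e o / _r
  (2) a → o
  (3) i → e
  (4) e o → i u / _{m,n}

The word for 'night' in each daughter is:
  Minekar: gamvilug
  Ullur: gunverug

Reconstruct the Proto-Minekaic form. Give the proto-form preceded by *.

Position 5: Minekar has i, Ullur has e. Minekar preserves i here (none of its changes turn any other segment into i), so the proto-segment is *i.
Position 2: Minekar has a, Ullur has u. Minekar preserves a here (none of its changes turn any other segment into a), so the proto-segment is *a.
Position 6: Minekar has l, Ullur has r. Ullur preserves r here (none of its changes turn any other segment into r), so the proto-segment is *r.
Continuing position by position gives *ganvirug; check it forward:
Minekar: *ganvirug > gamvirug > gamvilug  (by nasal place assimilation, unconditioned shift)
Ullur: *ganvirug > ganverug > gonverug > gunverug  (by pre-rhotic lowering, vowel merger, pre-nasal raising)
No other proto-form is consistent with every reflex, so the reconstruction is *ganvirug.

*ganvirug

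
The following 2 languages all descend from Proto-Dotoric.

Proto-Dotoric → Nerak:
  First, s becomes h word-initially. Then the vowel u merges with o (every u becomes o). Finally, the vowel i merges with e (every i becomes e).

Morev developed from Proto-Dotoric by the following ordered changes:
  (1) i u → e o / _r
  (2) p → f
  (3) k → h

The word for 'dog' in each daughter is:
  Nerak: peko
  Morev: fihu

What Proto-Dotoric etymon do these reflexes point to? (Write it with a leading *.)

*piku

Position 4: Nerak has o, Morev has u. Morev preserves u here (none of its changes turn any other segment into u), so the proto-segment is *u.
Position 2: Nerak has e, Morev has i. Morev preserves i here (none of its changes turn any other segment into i), so the proto-segment is *i.
Position 1: Nerak has p, Morev has f. Nerak preserves p here (none of its changes turn any other segment into p), so the proto-segment is *p.
Continuing position by position gives *piku; check it forward:
Nerak: *piku
  piku (rule 1 does not apply)
  piku → piko   [vowel merger]
  piko → peko   [vowel merger]
  giving Nerak peko.
Morev: *piku
  piku (rule 1 does not apply)
  piku → fiku   [unconditioned shift]
  fiku → fihu   [unconditioned shift]
  giving Morev fihu.
Only *piku yields all of Nerak peko, Morev fihu.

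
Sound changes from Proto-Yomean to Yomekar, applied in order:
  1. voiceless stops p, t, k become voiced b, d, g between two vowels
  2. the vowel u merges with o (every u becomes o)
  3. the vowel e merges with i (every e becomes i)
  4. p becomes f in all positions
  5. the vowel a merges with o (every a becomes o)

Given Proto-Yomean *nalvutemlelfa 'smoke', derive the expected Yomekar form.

Yomekar: *nalvutemlelfa > nalvudemlelfa > nalvodemlelfa > nalvodimlilfa > nolvodimlilfo  (by intervocalic voicing, vowel merger, vowel merger, vowel merger)

nolvodimlilfo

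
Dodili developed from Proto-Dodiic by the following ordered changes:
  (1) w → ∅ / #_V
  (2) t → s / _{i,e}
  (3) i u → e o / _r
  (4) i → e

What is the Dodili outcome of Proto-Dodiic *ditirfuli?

deserfule

Dodili: *ditirfuli
  ditirfuli (rule 1 does not apply)
  ditirfuli → disirfuli   [palatalisation]
  disirfuli → diserfuli   [pre-rhotic lowering]
  diserfuli → deserfule   [vowel merger]
  giving Dodili deserfule.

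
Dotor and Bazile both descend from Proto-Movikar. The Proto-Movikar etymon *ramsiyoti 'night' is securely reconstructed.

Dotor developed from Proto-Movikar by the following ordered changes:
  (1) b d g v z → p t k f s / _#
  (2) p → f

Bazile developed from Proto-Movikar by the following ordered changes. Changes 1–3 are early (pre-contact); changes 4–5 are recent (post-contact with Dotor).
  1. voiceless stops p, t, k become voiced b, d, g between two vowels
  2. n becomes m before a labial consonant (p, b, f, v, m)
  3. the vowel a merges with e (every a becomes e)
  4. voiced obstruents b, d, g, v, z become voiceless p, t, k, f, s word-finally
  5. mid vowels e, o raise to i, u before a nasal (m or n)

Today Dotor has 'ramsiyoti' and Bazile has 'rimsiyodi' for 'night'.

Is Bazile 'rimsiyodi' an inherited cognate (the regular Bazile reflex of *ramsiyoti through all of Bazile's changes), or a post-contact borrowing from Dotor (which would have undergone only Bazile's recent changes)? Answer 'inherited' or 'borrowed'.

inherited

If inherited, *ramsiyoti would pass through all of Bazile's changes:
Bazile: *ramsiyoti
  ramsiyoti → ramsiyodi   [intervocalic voicing]
  ramsiyodi (rule 2 does not apply)
  ramsiyodi → remsiyodi   [vowel merger]
  remsiyodi (rule 4 does not apply)
  remsiyodi → rimsiyodi   [pre-nasal raising]
  giving Bazile rimsiyodi.
If borrowed from Dotor 'ramsiyoti' after the early changes, it would undergo only the recent ones:
  rule 4 (final devoicing): no change (ramsiyoti)
  rule 5 (pre-nasal raising): no change (ramsiyoti)
  ⇒ as a loan: ramsiyoti
Bazile 'rimsiyodi' matches the inherited outcome exactly, so it is an inherited cognate, not a loan.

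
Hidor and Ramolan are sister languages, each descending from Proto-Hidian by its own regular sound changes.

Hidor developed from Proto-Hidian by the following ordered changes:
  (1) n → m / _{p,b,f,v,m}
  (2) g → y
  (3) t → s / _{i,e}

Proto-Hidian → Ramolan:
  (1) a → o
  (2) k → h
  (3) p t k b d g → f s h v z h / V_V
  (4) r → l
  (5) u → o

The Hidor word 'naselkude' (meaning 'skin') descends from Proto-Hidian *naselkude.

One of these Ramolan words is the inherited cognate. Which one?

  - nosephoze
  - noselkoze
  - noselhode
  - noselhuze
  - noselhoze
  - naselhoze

noselhoze

Ramolan: *naselkude
  naselkude → noselkude   [vowel merger]
  noselkude → noselhude   [unconditioned shift]
  noselhude → noselhuze   [intervocalic lenition]
  noselhuze (rule 4 does not apply)
  noselhuze → noselhoze   [vowel merger]
  giving Ramolan noselhoze.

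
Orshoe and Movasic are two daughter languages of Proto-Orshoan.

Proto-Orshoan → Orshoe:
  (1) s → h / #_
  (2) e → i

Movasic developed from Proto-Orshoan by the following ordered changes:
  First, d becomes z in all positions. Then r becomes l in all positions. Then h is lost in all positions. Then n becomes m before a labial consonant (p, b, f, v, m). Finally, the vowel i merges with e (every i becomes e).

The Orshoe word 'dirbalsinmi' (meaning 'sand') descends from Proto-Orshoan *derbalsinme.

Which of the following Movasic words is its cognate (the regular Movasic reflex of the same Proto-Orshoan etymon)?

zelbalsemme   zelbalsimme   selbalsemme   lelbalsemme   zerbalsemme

Movasic: *derbalsinme
  derbalsinme → zerbalsinme   [unconditioned shift]
  zerbalsinme → zelbalsinme   [unconditioned shift]
  zelbalsinme (rule 3 does not apply)
  zelbalsinme → zelbalsimme   [nasal place assimilation]
  zelbalsimme → zelbalsemme   [vowel merger]
  giving Movasic zelbalsemme.
Only 'zelbalsemme' matches the regular Movasic development of *derbalsinme.

zelbalsemme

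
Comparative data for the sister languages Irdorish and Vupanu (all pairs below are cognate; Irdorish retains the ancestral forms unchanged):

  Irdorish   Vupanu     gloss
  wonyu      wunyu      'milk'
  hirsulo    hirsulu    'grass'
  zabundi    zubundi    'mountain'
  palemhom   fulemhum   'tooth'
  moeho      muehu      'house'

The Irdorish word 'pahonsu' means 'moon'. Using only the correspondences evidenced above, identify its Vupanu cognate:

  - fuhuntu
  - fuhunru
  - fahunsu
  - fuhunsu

fuhunsu

palemhom ~ fulemhum — Irdorish p corresponds to Vupanu f word-initially before a back vowel.
palemhom ~ fulemhum — Irdorish a corresponds to Vupanu u after a consonant, before a consonant other than r, m, n, p, b, f, v.
wonyu ~ wunyu — Irdorish o corresponds to Vupanu u after a consonant, before a nasal.
Applying these to Irdorish 'pahonsu':
  pahonsu → fahonsu   (p→f word-initially before a back vowel)
  fahonsu → fuhonsu   (a→u after a consonant, before a consonant other than r, m, n, p, b, f, v)
  fuhonsu → fuhunsu   (o→u after a consonant, before a nasal)
So the Vupanu cognate is 'fuhunsu'.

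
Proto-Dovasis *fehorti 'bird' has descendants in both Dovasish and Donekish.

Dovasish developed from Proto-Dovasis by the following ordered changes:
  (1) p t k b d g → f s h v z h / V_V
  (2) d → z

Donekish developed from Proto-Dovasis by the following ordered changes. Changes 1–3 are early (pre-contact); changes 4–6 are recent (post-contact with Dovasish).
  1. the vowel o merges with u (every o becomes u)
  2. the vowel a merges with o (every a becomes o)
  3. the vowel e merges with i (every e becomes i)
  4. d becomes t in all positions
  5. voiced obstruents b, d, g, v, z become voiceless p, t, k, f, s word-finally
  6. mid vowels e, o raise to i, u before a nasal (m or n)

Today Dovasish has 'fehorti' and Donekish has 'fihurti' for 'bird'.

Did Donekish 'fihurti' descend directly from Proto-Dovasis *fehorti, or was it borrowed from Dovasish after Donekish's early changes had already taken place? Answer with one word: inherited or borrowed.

inherited

If inherited, *fehorti would pass through all of Donekish's changes:
Donekish: start from *fehorti.
  rule 1 (vowel merger): fehorti → fehurti
  rule 2: no change — fehurti
  rule 3 (vowel merger): fehurti → fihurti
  rule 4: no change — fihurti
  rule 5: no change — fihurti
  rule 6: no change — fihurti
  ⇒ Donekish fihurti
If borrowed from Dovasish 'fehorti' after the early changes, it would undergo only the recent ones:
  rule 4 (unconditioned shift): no change (fehorti)
  rule 5 (final devoicing): no change (fehorti)
  rule 6 (pre-nasal raising): no change (fehorti)
  ⇒ as a loan: fehorti
Donekish 'fihurti' matches the inherited outcome exactly, so it is an inherited cognate, not a loan.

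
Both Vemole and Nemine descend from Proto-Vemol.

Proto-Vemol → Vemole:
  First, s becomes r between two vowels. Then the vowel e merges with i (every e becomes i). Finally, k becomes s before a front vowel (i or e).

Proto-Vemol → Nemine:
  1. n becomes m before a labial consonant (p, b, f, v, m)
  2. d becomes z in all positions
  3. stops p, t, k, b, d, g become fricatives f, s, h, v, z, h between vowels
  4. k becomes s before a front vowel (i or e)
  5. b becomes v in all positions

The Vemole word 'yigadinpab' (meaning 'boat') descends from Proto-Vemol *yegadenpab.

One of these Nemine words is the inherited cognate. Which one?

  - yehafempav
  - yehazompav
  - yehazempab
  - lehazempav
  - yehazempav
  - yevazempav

yehazempav

Nemine: *yegadenpab
  yegadenpab → yegadempab   [nasal place assimilation]
  yegadempab → yegazempab   [unconditioned shift]
  yegazempab → yehazempab   [intervocalic lenition]
  yehazempab (rule 4 does not apply)
  yehazempab → yehazempav   [unconditioned shift]
  giving Nemine yehazempav.
The other candidates each miss or misapply at least one Nemine change.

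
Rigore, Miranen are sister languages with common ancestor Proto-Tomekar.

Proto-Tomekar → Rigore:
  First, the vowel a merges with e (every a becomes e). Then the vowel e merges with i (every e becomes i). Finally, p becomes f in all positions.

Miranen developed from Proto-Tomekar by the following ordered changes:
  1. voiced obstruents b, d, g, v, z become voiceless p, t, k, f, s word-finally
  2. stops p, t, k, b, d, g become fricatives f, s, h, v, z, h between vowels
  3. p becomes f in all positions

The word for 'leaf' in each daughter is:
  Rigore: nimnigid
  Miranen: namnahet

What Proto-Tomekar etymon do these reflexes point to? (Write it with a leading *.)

Position 7: Rigore has i, Miranen has e. Miranen preserves e here (none of its changes turn any other segment into e), so the proto-segment is *e.
Position 6: Rigore has g, Miranen has h. Rigore preserves g here (none of its changes turn any other segment into g), so the proto-segment is *g.
This points to *namnaged. Verify forward in each daughter:
Rigore: start from *namnaged.
  rule 1 (vowel merger): namnaged → nemneged
  rule 2 (vowel merger): nemneged → nimnigid
  rule 3: no change — nimnigid
  ⇒ Rigore nimnigid
Miranen: start from *namnaged.
  rule 1 (final devoicing): namnaged → namnaget
  rule 2 (intervocalic lenition): namnaget → namnahet
  rule 3: no change — namnahet
  ⇒ Miranen namnahet
No other proto-form is consistent with every reflex, so the reconstruction is *namnaged.

*namnaged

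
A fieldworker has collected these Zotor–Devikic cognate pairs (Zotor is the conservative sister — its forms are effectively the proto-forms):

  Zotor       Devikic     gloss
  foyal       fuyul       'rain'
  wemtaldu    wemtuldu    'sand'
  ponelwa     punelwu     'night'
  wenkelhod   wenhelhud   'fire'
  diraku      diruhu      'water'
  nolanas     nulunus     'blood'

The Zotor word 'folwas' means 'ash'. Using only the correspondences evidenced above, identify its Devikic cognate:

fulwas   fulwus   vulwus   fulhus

fulwus

foyal ~ fuyul, wenkelhod ~ wenhelhud — Zotor o corresponds to Devikic u after a consonant, before a consonant other than r, m, n, p, b, f, v.
foyal ~ fuyul, wemtaldu ~ wemtuldu — Zotor a corresponds to Devikic u after a consonant, before a consonant other than r, m, n, p, b, f, v.
Applying these to Zotor 'folwas':
  folwas → fulwas   (o→u after a consonant, before a consonant other than r, m, n, p, b, f, v)
  fulwas → fulwus   (a→u after a consonant, before a consonant other than r, m, n, p, b, f, v)
So the Devikic cognate is 'fulwus'.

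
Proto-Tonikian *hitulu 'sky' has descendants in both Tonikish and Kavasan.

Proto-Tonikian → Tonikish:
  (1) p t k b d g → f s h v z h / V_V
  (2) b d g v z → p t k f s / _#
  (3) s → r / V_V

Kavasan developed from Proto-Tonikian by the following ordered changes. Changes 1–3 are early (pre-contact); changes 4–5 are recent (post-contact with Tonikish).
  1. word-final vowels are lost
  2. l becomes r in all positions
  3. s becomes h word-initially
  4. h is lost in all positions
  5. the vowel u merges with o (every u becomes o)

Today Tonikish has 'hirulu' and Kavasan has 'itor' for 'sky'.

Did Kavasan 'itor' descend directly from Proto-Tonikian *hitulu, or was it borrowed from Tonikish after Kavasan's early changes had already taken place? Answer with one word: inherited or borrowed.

inherited

If inherited, *hitulu would pass through all of Kavasan's changes:
Kavasan: start from *hitulu.
  rule 1 (apocope): hitulu → hitul
  rule 2 (unconditioned shift): hitul → hitur
  rule 3: no change — hitur
  rule 4 (h-loss): hitur → itur
  rule 5 (vowel merger): itur → itor
  ⇒ Kavasan itor
If borrowed from Tonikish 'hirulu' after the early changes, it would undergo only the recent ones:
  rule 4 (h-loss): hirulu → irulu
  rule 5 (vowel merger): irulu → irolo
  ⇒ as a loan: irolo
Kavasan 'itor' matches the inherited outcome exactly, so it is an inherited cognate, not a loan.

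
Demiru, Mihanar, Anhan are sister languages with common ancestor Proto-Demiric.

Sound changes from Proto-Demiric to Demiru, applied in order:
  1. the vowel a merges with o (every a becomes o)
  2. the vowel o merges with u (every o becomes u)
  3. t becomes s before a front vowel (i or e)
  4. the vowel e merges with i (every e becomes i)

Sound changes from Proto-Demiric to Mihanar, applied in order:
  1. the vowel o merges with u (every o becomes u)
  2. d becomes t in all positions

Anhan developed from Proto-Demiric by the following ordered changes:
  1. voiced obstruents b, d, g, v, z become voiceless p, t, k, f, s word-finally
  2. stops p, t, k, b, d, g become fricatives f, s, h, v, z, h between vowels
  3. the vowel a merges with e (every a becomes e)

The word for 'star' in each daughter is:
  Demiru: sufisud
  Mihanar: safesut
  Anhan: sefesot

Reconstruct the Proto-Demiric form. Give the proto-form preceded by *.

*safesod

Position 2: Demiru has u, Mihanar has a, Anhan has e. Mihanar preserves a here (none of its changes turn any other segment into a), so the proto-segment is *a.
Position 6: Demiru has u, Mihanar has u, Anhan has o. Anhan preserves o here (none of its changes turn any other segment into o), so the proto-segment is *o.
Continuing position by position gives *safesod; check it forward:
Demiru: start from *safesod.
  rule 1 (vowel merger): safesod → sofesod
  rule 2 (vowel merger): sofesod → sufesud
  rule 3: no change — sufesud
  rule 4 (vowel merger): sufesud → sufisud
  ⇒ Demiru sufisud
Mihanar: start from *safesod.
  rule 1 (vowel merger): safesod → safesud
  rule 2 (unconditioned shift): safesud → safesut
  ⇒ Mihanar safesut
Anhan: *safesod > safesot > sefesot  (by final devoicing, vowel merger)
No other proto-form is consistent with every reflex, so the reconstruction is *safesod.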